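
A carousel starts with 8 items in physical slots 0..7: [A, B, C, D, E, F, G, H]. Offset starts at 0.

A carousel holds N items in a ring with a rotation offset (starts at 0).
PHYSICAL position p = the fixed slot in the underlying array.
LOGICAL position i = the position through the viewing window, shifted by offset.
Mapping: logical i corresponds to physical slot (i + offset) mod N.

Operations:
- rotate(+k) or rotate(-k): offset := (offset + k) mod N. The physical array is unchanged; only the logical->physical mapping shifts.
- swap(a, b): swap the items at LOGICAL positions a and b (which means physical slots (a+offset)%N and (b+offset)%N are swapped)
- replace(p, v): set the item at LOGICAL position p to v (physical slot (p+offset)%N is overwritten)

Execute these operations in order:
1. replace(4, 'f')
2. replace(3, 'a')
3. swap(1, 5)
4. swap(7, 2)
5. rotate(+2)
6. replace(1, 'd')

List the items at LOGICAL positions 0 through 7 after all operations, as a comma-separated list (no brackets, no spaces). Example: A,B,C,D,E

Answer: H,d,f,B,G,C,A,F

Derivation:
After op 1 (replace(4, 'f')): offset=0, physical=[A,B,C,D,f,F,G,H], logical=[A,B,C,D,f,F,G,H]
After op 2 (replace(3, 'a')): offset=0, physical=[A,B,C,a,f,F,G,H], logical=[A,B,C,a,f,F,G,H]
After op 3 (swap(1, 5)): offset=0, physical=[A,F,C,a,f,B,G,H], logical=[A,F,C,a,f,B,G,H]
After op 4 (swap(7, 2)): offset=0, physical=[A,F,H,a,f,B,G,C], logical=[A,F,H,a,f,B,G,C]
After op 5 (rotate(+2)): offset=2, physical=[A,F,H,a,f,B,G,C], logical=[H,a,f,B,G,C,A,F]
After op 6 (replace(1, 'd')): offset=2, physical=[A,F,H,d,f,B,G,C], logical=[H,d,f,B,G,C,A,F]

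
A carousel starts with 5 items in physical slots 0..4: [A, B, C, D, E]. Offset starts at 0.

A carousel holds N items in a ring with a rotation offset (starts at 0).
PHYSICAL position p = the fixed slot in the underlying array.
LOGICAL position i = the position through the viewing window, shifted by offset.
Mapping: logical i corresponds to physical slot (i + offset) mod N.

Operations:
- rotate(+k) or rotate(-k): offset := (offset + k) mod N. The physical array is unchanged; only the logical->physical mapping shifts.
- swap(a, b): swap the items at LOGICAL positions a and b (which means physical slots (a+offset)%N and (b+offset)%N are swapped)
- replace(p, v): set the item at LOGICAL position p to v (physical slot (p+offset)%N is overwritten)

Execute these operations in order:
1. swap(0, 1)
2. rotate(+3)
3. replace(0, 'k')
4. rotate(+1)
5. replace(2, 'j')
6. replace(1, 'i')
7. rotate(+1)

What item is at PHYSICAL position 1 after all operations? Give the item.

After op 1 (swap(0, 1)): offset=0, physical=[B,A,C,D,E], logical=[B,A,C,D,E]
After op 2 (rotate(+3)): offset=3, physical=[B,A,C,D,E], logical=[D,E,B,A,C]
After op 3 (replace(0, 'k')): offset=3, physical=[B,A,C,k,E], logical=[k,E,B,A,C]
After op 4 (rotate(+1)): offset=4, physical=[B,A,C,k,E], logical=[E,B,A,C,k]
After op 5 (replace(2, 'j')): offset=4, physical=[B,j,C,k,E], logical=[E,B,j,C,k]
After op 6 (replace(1, 'i')): offset=4, physical=[i,j,C,k,E], logical=[E,i,j,C,k]
After op 7 (rotate(+1)): offset=0, physical=[i,j,C,k,E], logical=[i,j,C,k,E]

Answer: j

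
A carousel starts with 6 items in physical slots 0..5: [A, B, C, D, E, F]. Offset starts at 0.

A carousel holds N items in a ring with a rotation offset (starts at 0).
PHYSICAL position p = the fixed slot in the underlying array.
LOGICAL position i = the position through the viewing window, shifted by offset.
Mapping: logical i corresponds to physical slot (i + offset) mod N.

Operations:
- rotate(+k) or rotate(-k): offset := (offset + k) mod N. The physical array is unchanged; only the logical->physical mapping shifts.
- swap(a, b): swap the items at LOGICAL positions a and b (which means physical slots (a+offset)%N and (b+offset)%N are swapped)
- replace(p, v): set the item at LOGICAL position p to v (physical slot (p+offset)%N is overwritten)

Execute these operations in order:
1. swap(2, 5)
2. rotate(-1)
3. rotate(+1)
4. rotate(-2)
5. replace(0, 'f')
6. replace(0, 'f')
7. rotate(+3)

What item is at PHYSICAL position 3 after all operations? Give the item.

Answer: D

Derivation:
After op 1 (swap(2, 5)): offset=0, physical=[A,B,F,D,E,C], logical=[A,B,F,D,E,C]
After op 2 (rotate(-1)): offset=5, physical=[A,B,F,D,E,C], logical=[C,A,B,F,D,E]
After op 3 (rotate(+1)): offset=0, physical=[A,B,F,D,E,C], logical=[A,B,F,D,E,C]
After op 4 (rotate(-2)): offset=4, physical=[A,B,F,D,E,C], logical=[E,C,A,B,F,D]
After op 5 (replace(0, 'f')): offset=4, physical=[A,B,F,D,f,C], logical=[f,C,A,B,F,D]
After op 6 (replace(0, 'f')): offset=4, physical=[A,B,F,D,f,C], logical=[f,C,A,B,F,D]
After op 7 (rotate(+3)): offset=1, physical=[A,B,F,D,f,C], logical=[B,F,D,f,C,A]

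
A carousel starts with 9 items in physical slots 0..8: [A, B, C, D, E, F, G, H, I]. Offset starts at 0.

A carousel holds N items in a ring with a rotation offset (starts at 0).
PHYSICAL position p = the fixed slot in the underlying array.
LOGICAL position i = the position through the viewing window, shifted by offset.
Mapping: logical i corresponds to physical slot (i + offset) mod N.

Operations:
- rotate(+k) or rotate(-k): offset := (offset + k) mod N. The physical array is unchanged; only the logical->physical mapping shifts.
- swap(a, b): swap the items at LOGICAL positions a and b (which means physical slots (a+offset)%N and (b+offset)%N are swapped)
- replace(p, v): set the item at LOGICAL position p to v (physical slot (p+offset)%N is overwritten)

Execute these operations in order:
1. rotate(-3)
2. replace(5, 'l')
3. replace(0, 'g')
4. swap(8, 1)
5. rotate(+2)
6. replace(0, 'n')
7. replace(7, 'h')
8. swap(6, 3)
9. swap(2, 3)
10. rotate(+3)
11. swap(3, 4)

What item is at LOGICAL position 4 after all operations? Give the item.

After op 1 (rotate(-3)): offset=6, physical=[A,B,C,D,E,F,G,H,I], logical=[G,H,I,A,B,C,D,E,F]
After op 2 (replace(5, 'l')): offset=6, physical=[A,B,l,D,E,F,G,H,I], logical=[G,H,I,A,B,l,D,E,F]
After op 3 (replace(0, 'g')): offset=6, physical=[A,B,l,D,E,F,g,H,I], logical=[g,H,I,A,B,l,D,E,F]
After op 4 (swap(8, 1)): offset=6, physical=[A,B,l,D,E,H,g,F,I], logical=[g,F,I,A,B,l,D,E,H]
After op 5 (rotate(+2)): offset=8, physical=[A,B,l,D,E,H,g,F,I], logical=[I,A,B,l,D,E,H,g,F]
After op 6 (replace(0, 'n')): offset=8, physical=[A,B,l,D,E,H,g,F,n], logical=[n,A,B,l,D,E,H,g,F]
After op 7 (replace(7, 'h')): offset=8, physical=[A,B,l,D,E,H,h,F,n], logical=[n,A,B,l,D,E,H,h,F]
After op 8 (swap(6, 3)): offset=8, physical=[A,B,H,D,E,l,h,F,n], logical=[n,A,B,H,D,E,l,h,F]
After op 9 (swap(2, 3)): offset=8, physical=[A,H,B,D,E,l,h,F,n], logical=[n,A,H,B,D,E,l,h,F]
After op 10 (rotate(+3)): offset=2, physical=[A,H,B,D,E,l,h,F,n], logical=[B,D,E,l,h,F,n,A,H]
After op 11 (swap(3, 4)): offset=2, physical=[A,H,B,D,E,h,l,F,n], logical=[B,D,E,h,l,F,n,A,H]

Answer: l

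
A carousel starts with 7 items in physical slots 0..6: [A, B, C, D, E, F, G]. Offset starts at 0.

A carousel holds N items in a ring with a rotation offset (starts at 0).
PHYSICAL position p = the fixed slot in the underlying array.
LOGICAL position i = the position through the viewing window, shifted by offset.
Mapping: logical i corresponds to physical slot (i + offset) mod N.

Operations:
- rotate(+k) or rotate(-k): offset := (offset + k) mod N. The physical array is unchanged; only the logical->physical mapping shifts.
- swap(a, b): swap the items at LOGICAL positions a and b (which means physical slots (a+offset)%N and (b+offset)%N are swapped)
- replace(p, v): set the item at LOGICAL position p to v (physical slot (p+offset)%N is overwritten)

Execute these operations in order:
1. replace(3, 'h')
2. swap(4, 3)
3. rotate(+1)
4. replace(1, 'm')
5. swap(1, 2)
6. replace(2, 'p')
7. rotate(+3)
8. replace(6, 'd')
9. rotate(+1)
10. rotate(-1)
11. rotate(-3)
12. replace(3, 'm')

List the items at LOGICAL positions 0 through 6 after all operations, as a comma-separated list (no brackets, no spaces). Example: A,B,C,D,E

Answer: B,E,d,m,F,G,A

Derivation:
After op 1 (replace(3, 'h')): offset=0, physical=[A,B,C,h,E,F,G], logical=[A,B,C,h,E,F,G]
After op 2 (swap(4, 3)): offset=0, physical=[A,B,C,E,h,F,G], logical=[A,B,C,E,h,F,G]
After op 3 (rotate(+1)): offset=1, physical=[A,B,C,E,h,F,G], logical=[B,C,E,h,F,G,A]
After op 4 (replace(1, 'm')): offset=1, physical=[A,B,m,E,h,F,G], logical=[B,m,E,h,F,G,A]
After op 5 (swap(1, 2)): offset=1, physical=[A,B,E,m,h,F,G], logical=[B,E,m,h,F,G,A]
After op 6 (replace(2, 'p')): offset=1, physical=[A,B,E,p,h,F,G], logical=[B,E,p,h,F,G,A]
After op 7 (rotate(+3)): offset=4, physical=[A,B,E,p,h,F,G], logical=[h,F,G,A,B,E,p]
After op 8 (replace(6, 'd')): offset=4, physical=[A,B,E,d,h,F,G], logical=[h,F,G,A,B,E,d]
After op 9 (rotate(+1)): offset=5, physical=[A,B,E,d,h,F,G], logical=[F,G,A,B,E,d,h]
After op 10 (rotate(-1)): offset=4, physical=[A,B,E,d,h,F,G], logical=[h,F,G,A,B,E,d]
After op 11 (rotate(-3)): offset=1, physical=[A,B,E,d,h,F,G], logical=[B,E,d,h,F,G,A]
After op 12 (replace(3, 'm')): offset=1, physical=[A,B,E,d,m,F,G], logical=[B,E,d,m,F,G,A]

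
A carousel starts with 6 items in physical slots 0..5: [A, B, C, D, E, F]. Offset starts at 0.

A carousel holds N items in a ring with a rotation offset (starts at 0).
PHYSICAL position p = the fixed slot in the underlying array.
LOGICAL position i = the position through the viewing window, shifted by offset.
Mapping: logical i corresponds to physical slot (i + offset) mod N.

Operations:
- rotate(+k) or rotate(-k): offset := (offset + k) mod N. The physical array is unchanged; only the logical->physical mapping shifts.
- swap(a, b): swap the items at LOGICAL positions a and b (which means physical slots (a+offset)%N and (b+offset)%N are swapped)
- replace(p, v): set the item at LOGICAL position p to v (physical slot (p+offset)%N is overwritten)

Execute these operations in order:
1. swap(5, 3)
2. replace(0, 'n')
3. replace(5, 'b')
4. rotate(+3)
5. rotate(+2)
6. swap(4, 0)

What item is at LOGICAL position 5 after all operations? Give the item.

Answer: E

Derivation:
After op 1 (swap(5, 3)): offset=0, physical=[A,B,C,F,E,D], logical=[A,B,C,F,E,D]
After op 2 (replace(0, 'n')): offset=0, physical=[n,B,C,F,E,D], logical=[n,B,C,F,E,D]
After op 3 (replace(5, 'b')): offset=0, physical=[n,B,C,F,E,b], logical=[n,B,C,F,E,b]
After op 4 (rotate(+3)): offset=3, physical=[n,B,C,F,E,b], logical=[F,E,b,n,B,C]
After op 5 (rotate(+2)): offset=5, physical=[n,B,C,F,E,b], logical=[b,n,B,C,F,E]
After op 6 (swap(4, 0)): offset=5, physical=[n,B,C,b,E,F], logical=[F,n,B,C,b,E]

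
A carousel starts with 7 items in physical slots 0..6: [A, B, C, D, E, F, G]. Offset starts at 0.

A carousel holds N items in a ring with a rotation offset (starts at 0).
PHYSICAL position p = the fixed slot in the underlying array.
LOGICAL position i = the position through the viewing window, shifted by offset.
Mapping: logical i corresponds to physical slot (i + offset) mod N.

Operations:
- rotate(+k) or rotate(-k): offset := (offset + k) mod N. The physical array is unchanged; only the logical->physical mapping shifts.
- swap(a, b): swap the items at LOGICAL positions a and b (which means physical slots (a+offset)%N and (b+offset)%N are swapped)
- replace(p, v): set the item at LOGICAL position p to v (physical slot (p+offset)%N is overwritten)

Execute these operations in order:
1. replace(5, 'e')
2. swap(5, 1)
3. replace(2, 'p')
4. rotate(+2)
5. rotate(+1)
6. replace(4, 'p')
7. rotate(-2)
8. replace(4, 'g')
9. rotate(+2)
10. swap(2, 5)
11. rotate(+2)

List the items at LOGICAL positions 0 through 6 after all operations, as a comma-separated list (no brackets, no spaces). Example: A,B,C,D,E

Answer: e,G,p,g,p,D,E

Derivation:
After op 1 (replace(5, 'e')): offset=0, physical=[A,B,C,D,E,e,G], logical=[A,B,C,D,E,e,G]
After op 2 (swap(5, 1)): offset=0, physical=[A,e,C,D,E,B,G], logical=[A,e,C,D,E,B,G]
After op 3 (replace(2, 'p')): offset=0, physical=[A,e,p,D,E,B,G], logical=[A,e,p,D,E,B,G]
After op 4 (rotate(+2)): offset=2, physical=[A,e,p,D,E,B,G], logical=[p,D,E,B,G,A,e]
After op 5 (rotate(+1)): offset=3, physical=[A,e,p,D,E,B,G], logical=[D,E,B,G,A,e,p]
After op 6 (replace(4, 'p')): offset=3, physical=[p,e,p,D,E,B,G], logical=[D,E,B,G,p,e,p]
After op 7 (rotate(-2)): offset=1, physical=[p,e,p,D,E,B,G], logical=[e,p,D,E,B,G,p]
After op 8 (replace(4, 'g')): offset=1, physical=[p,e,p,D,E,g,G], logical=[e,p,D,E,g,G,p]
After op 9 (rotate(+2)): offset=3, physical=[p,e,p,D,E,g,G], logical=[D,E,g,G,p,e,p]
After op 10 (swap(2, 5)): offset=3, physical=[p,g,p,D,E,e,G], logical=[D,E,e,G,p,g,p]
After op 11 (rotate(+2)): offset=5, physical=[p,g,p,D,E,e,G], logical=[e,G,p,g,p,D,E]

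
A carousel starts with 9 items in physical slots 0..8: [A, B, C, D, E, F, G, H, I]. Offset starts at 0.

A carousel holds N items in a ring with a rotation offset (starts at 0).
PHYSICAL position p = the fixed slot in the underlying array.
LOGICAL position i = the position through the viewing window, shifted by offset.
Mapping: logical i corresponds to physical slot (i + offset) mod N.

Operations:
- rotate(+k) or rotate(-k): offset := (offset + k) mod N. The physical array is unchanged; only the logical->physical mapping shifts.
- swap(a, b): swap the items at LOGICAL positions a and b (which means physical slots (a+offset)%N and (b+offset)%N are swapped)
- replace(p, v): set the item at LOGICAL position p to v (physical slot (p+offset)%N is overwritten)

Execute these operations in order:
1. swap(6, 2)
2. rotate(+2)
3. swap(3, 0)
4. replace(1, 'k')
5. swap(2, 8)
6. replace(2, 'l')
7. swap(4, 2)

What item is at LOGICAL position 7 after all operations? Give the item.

Answer: A

Derivation:
After op 1 (swap(6, 2)): offset=0, physical=[A,B,G,D,E,F,C,H,I], logical=[A,B,G,D,E,F,C,H,I]
After op 2 (rotate(+2)): offset=2, physical=[A,B,G,D,E,F,C,H,I], logical=[G,D,E,F,C,H,I,A,B]
After op 3 (swap(3, 0)): offset=2, physical=[A,B,F,D,E,G,C,H,I], logical=[F,D,E,G,C,H,I,A,B]
After op 4 (replace(1, 'k')): offset=2, physical=[A,B,F,k,E,G,C,H,I], logical=[F,k,E,G,C,H,I,A,B]
After op 5 (swap(2, 8)): offset=2, physical=[A,E,F,k,B,G,C,H,I], logical=[F,k,B,G,C,H,I,A,E]
After op 6 (replace(2, 'l')): offset=2, physical=[A,E,F,k,l,G,C,H,I], logical=[F,k,l,G,C,H,I,A,E]
After op 7 (swap(4, 2)): offset=2, physical=[A,E,F,k,C,G,l,H,I], logical=[F,k,C,G,l,H,I,A,E]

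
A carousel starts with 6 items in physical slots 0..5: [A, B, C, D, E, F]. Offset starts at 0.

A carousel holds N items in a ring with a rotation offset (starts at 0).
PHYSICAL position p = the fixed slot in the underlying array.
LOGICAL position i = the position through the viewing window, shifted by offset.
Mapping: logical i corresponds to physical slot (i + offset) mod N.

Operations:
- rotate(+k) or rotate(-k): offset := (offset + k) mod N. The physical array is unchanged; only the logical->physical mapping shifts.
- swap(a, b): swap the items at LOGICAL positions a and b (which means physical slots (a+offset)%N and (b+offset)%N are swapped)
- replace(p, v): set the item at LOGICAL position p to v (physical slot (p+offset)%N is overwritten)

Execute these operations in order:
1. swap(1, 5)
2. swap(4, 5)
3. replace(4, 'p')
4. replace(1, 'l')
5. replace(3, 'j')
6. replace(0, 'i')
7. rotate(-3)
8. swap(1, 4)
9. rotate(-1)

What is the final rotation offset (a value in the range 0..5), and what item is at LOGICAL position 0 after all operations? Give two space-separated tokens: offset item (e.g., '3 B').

After op 1 (swap(1, 5)): offset=0, physical=[A,F,C,D,E,B], logical=[A,F,C,D,E,B]
After op 2 (swap(4, 5)): offset=0, physical=[A,F,C,D,B,E], logical=[A,F,C,D,B,E]
After op 3 (replace(4, 'p')): offset=0, physical=[A,F,C,D,p,E], logical=[A,F,C,D,p,E]
After op 4 (replace(1, 'l')): offset=0, physical=[A,l,C,D,p,E], logical=[A,l,C,D,p,E]
After op 5 (replace(3, 'j')): offset=0, physical=[A,l,C,j,p,E], logical=[A,l,C,j,p,E]
After op 6 (replace(0, 'i')): offset=0, physical=[i,l,C,j,p,E], logical=[i,l,C,j,p,E]
After op 7 (rotate(-3)): offset=3, physical=[i,l,C,j,p,E], logical=[j,p,E,i,l,C]
After op 8 (swap(1, 4)): offset=3, physical=[i,p,C,j,l,E], logical=[j,l,E,i,p,C]
After op 9 (rotate(-1)): offset=2, physical=[i,p,C,j,l,E], logical=[C,j,l,E,i,p]

Answer: 2 C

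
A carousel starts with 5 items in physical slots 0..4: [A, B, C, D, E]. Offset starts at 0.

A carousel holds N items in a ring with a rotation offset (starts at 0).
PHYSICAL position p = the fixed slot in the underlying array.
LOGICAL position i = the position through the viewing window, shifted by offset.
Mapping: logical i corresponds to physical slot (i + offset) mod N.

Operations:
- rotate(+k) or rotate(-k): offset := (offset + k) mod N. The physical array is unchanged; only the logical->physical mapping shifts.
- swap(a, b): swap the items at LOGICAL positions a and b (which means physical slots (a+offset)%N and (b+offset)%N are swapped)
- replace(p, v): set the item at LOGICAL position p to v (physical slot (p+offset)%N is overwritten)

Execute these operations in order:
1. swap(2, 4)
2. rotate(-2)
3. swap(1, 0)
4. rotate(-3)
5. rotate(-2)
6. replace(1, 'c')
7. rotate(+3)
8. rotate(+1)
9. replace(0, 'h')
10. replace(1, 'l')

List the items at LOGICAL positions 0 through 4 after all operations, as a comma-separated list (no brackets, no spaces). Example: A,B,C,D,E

Answer: h,l,c,A,B

Derivation:
After op 1 (swap(2, 4)): offset=0, physical=[A,B,E,D,C], logical=[A,B,E,D,C]
After op 2 (rotate(-2)): offset=3, physical=[A,B,E,D,C], logical=[D,C,A,B,E]
After op 3 (swap(1, 0)): offset=3, physical=[A,B,E,C,D], logical=[C,D,A,B,E]
After op 4 (rotate(-3)): offset=0, physical=[A,B,E,C,D], logical=[A,B,E,C,D]
After op 5 (rotate(-2)): offset=3, physical=[A,B,E,C,D], logical=[C,D,A,B,E]
After op 6 (replace(1, 'c')): offset=3, physical=[A,B,E,C,c], logical=[C,c,A,B,E]
After op 7 (rotate(+3)): offset=1, physical=[A,B,E,C,c], logical=[B,E,C,c,A]
After op 8 (rotate(+1)): offset=2, physical=[A,B,E,C,c], logical=[E,C,c,A,B]
After op 9 (replace(0, 'h')): offset=2, physical=[A,B,h,C,c], logical=[h,C,c,A,B]
After op 10 (replace(1, 'l')): offset=2, physical=[A,B,h,l,c], logical=[h,l,c,A,B]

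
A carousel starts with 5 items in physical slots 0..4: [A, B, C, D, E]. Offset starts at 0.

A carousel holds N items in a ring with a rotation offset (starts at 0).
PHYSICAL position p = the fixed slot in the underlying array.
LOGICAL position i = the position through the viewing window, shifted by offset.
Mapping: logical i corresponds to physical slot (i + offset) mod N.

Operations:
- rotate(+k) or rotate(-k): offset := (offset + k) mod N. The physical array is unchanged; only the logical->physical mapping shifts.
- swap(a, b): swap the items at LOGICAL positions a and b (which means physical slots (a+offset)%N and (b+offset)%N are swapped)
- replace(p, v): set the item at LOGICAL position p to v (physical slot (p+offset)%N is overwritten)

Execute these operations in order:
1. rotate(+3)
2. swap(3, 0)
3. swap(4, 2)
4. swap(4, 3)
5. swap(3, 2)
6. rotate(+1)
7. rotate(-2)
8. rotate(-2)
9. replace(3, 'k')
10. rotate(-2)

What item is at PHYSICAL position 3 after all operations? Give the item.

Answer: k

Derivation:
After op 1 (rotate(+3)): offset=3, physical=[A,B,C,D,E], logical=[D,E,A,B,C]
After op 2 (swap(3, 0)): offset=3, physical=[A,D,C,B,E], logical=[B,E,A,D,C]
After op 3 (swap(4, 2)): offset=3, physical=[C,D,A,B,E], logical=[B,E,C,D,A]
After op 4 (swap(4, 3)): offset=3, physical=[C,A,D,B,E], logical=[B,E,C,A,D]
After op 5 (swap(3, 2)): offset=3, physical=[A,C,D,B,E], logical=[B,E,A,C,D]
After op 6 (rotate(+1)): offset=4, physical=[A,C,D,B,E], logical=[E,A,C,D,B]
After op 7 (rotate(-2)): offset=2, physical=[A,C,D,B,E], logical=[D,B,E,A,C]
After op 8 (rotate(-2)): offset=0, physical=[A,C,D,B,E], logical=[A,C,D,B,E]
After op 9 (replace(3, 'k')): offset=0, physical=[A,C,D,k,E], logical=[A,C,D,k,E]
After op 10 (rotate(-2)): offset=3, physical=[A,C,D,k,E], logical=[k,E,A,C,D]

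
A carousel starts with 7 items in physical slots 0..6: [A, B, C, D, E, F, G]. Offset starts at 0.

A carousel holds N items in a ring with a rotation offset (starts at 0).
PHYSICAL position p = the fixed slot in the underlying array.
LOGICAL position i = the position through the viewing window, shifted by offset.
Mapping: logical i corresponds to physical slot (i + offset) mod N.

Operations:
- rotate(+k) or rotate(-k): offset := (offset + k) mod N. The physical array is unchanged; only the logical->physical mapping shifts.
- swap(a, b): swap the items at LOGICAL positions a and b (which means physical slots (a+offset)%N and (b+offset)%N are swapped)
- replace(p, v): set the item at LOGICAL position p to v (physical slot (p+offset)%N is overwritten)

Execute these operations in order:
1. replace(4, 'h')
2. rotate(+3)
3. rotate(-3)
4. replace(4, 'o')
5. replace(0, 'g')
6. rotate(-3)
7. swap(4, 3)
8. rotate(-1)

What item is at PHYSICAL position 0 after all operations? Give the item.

After op 1 (replace(4, 'h')): offset=0, physical=[A,B,C,D,h,F,G], logical=[A,B,C,D,h,F,G]
After op 2 (rotate(+3)): offset=3, physical=[A,B,C,D,h,F,G], logical=[D,h,F,G,A,B,C]
After op 3 (rotate(-3)): offset=0, physical=[A,B,C,D,h,F,G], logical=[A,B,C,D,h,F,G]
After op 4 (replace(4, 'o')): offset=0, physical=[A,B,C,D,o,F,G], logical=[A,B,C,D,o,F,G]
After op 5 (replace(0, 'g')): offset=0, physical=[g,B,C,D,o,F,G], logical=[g,B,C,D,o,F,G]
After op 6 (rotate(-3)): offset=4, physical=[g,B,C,D,o,F,G], logical=[o,F,G,g,B,C,D]
After op 7 (swap(4, 3)): offset=4, physical=[B,g,C,D,o,F,G], logical=[o,F,G,B,g,C,D]
After op 8 (rotate(-1)): offset=3, physical=[B,g,C,D,o,F,G], logical=[D,o,F,G,B,g,C]

Answer: B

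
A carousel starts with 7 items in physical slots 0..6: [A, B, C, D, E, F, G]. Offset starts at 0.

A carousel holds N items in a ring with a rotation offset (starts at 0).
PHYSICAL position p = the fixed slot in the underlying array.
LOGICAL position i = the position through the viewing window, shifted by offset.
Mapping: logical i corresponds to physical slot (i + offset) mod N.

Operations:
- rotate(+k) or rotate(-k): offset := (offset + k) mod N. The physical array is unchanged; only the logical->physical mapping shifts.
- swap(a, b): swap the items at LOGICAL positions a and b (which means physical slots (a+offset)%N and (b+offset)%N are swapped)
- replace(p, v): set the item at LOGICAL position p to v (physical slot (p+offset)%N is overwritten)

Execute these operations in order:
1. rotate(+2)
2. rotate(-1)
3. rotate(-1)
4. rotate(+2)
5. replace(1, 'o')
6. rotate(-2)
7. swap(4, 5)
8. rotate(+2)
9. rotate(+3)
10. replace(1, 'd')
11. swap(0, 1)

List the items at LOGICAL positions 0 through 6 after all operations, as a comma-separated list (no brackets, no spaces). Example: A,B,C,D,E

After op 1 (rotate(+2)): offset=2, physical=[A,B,C,D,E,F,G], logical=[C,D,E,F,G,A,B]
After op 2 (rotate(-1)): offset=1, physical=[A,B,C,D,E,F,G], logical=[B,C,D,E,F,G,A]
After op 3 (rotate(-1)): offset=0, physical=[A,B,C,D,E,F,G], logical=[A,B,C,D,E,F,G]
After op 4 (rotate(+2)): offset=2, physical=[A,B,C,D,E,F,G], logical=[C,D,E,F,G,A,B]
After op 5 (replace(1, 'o')): offset=2, physical=[A,B,C,o,E,F,G], logical=[C,o,E,F,G,A,B]
After op 6 (rotate(-2)): offset=0, physical=[A,B,C,o,E,F,G], logical=[A,B,C,o,E,F,G]
After op 7 (swap(4, 5)): offset=0, physical=[A,B,C,o,F,E,G], logical=[A,B,C,o,F,E,G]
After op 8 (rotate(+2)): offset=2, physical=[A,B,C,o,F,E,G], logical=[C,o,F,E,G,A,B]
After op 9 (rotate(+3)): offset=5, physical=[A,B,C,o,F,E,G], logical=[E,G,A,B,C,o,F]
After op 10 (replace(1, 'd')): offset=5, physical=[A,B,C,o,F,E,d], logical=[E,d,A,B,C,o,F]
After op 11 (swap(0, 1)): offset=5, physical=[A,B,C,o,F,d,E], logical=[d,E,A,B,C,o,F]

Answer: d,E,A,B,C,o,F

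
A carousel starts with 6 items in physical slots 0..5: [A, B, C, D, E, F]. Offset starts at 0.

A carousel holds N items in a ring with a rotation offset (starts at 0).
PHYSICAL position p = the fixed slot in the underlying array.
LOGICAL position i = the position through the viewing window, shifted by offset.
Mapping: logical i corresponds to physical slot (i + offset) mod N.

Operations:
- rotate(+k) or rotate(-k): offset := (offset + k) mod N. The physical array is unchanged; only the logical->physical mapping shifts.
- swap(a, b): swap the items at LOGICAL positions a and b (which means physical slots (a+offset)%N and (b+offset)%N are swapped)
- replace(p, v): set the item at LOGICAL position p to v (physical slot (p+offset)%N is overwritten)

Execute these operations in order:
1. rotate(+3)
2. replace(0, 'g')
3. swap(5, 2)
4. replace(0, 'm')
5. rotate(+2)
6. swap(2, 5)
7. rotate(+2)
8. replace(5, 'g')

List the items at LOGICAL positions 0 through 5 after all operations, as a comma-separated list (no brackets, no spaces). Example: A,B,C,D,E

Answer: E,F,m,B,C,g

Derivation:
After op 1 (rotate(+3)): offset=3, physical=[A,B,C,D,E,F], logical=[D,E,F,A,B,C]
After op 2 (replace(0, 'g')): offset=3, physical=[A,B,C,g,E,F], logical=[g,E,F,A,B,C]
After op 3 (swap(5, 2)): offset=3, physical=[A,B,F,g,E,C], logical=[g,E,C,A,B,F]
After op 4 (replace(0, 'm')): offset=3, physical=[A,B,F,m,E,C], logical=[m,E,C,A,B,F]
After op 5 (rotate(+2)): offset=5, physical=[A,B,F,m,E,C], logical=[C,A,B,F,m,E]
After op 6 (swap(2, 5)): offset=5, physical=[A,E,F,m,B,C], logical=[C,A,E,F,m,B]
After op 7 (rotate(+2)): offset=1, physical=[A,E,F,m,B,C], logical=[E,F,m,B,C,A]
After op 8 (replace(5, 'g')): offset=1, physical=[g,E,F,m,B,C], logical=[E,F,m,B,C,g]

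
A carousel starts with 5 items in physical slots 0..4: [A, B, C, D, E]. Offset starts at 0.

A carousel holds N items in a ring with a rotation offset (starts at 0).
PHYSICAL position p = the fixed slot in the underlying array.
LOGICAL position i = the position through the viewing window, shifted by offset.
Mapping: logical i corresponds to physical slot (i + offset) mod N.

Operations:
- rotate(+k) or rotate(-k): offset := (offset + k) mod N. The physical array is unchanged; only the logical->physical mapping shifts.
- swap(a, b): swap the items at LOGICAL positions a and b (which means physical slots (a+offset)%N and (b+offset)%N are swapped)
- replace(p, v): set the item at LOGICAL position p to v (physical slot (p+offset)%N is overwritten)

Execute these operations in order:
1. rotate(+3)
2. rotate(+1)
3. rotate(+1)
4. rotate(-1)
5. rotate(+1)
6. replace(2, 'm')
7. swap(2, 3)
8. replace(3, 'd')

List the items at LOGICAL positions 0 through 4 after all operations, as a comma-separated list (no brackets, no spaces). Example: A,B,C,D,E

Answer: A,B,D,d,E

Derivation:
After op 1 (rotate(+3)): offset=3, physical=[A,B,C,D,E], logical=[D,E,A,B,C]
After op 2 (rotate(+1)): offset=4, physical=[A,B,C,D,E], logical=[E,A,B,C,D]
After op 3 (rotate(+1)): offset=0, physical=[A,B,C,D,E], logical=[A,B,C,D,E]
After op 4 (rotate(-1)): offset=4, physical=[A,B,C,D,E], logical=[E,A,B,C,D]
After op 5 (rotate(+1)): offset=0, physical=[A,B,C,D,E], logical=[A,B,C,D,E]
After op 6 (replace(2, 'm')): offset=0, physical=[A,B,m,D,E], logical=[A,B,m,D,E]
After op 7 (swap(2, 3)): offset=0, physical=[A,B,D,m,E], logical=[A,B,D,m,E]
After op 8 (replace(3, 'd')): offset=0, physical=[A,B,D,d,E], logical=[A,B,D,d,E]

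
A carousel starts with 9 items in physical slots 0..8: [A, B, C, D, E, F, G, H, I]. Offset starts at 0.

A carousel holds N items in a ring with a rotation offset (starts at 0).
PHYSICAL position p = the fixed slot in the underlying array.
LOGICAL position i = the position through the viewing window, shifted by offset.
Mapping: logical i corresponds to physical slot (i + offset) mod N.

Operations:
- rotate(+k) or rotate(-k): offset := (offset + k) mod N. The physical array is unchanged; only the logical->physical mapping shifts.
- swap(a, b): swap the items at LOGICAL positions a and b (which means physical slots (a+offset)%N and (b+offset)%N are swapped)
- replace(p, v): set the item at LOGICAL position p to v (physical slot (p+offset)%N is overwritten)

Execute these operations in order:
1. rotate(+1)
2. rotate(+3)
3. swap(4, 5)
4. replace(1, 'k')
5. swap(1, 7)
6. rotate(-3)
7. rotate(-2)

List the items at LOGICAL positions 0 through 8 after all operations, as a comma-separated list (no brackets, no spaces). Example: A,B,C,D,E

After op 1 (rotate(+1)): offset=1, physical=[A,B,C,D,E,F,G,H,I], logical=[B,C,D,E,F,G,H,I,A]
After op 2 (rotate(+3)): offset=4, physical=[A,B,C,D,E,F,G,H,I], logical=[E,F,G,H,I,A,B,C,D]
After op 3 (swap(4, 5)): offset=4, physical=[I,B,C,D,E,F,G,H,A], logical=[E,F,G,H,A,I,B,C,D]
After op 4 (replace(1, 'k')): offset=4, physical=[I,B,C,D,E,k,G,H,A], logical=[E,k,G,H,A,I,B,C,D]
After op 5 (swap(1, 7)): offset=4, physical=[I,B,k,D,E,C,G,H,A], logical=[E,C,G,H,A,I,B,k,D]
After op 6 (rotate(-3)): offset=1, physical=[I,B,k,D,E,C,G,H,A], logical=[B,k,D,E,C,G,H,A,I]
After op 7 (rotate(-2)): offset=8, physical=[I,B,k,D,E,C,G,H,A], logical=[A,I,B,k,D,E,C,G,H]

Answer: A,I,B,k,D,E,C,G,H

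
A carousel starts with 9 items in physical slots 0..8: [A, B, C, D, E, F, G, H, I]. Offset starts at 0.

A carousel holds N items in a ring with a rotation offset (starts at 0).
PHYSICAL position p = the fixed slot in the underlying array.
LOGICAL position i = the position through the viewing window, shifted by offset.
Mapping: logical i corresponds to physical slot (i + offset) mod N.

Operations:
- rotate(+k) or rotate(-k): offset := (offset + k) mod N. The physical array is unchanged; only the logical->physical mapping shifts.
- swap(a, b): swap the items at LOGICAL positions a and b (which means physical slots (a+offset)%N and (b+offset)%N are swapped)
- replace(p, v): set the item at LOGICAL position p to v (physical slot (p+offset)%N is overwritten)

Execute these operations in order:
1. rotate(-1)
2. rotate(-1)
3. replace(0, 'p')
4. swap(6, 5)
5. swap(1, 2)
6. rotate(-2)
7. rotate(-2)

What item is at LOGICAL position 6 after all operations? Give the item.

After op 1 (rotate(-1)): offset=8, physical=[A,B,C,D,E,F,G,H,I], logical=[I,A,B,C,D,E,F,G,H]
After op 2 (rotate(-1)): offset=7, physical=[A,B,C,D,E,F,G,H,I], logical=[H,I,A,B,C,D,E,F,G]
After op 3 (replace(0, 'p')): offset=7, physical=[A,B,C,D,E,F,G,p,I], logical=[p,I,A,B,C,D,E,F,G]
After op 4 (swap(6, 5)): offset=7, physical=[A,B,C,E,D,F,G,p,I], logical=[p,I,A,B,C,E,D,F,G]
After op 5 (swap(1, 2)): offset=7, physical=[I,B,C,E,D,F,G,p,A], logical=[p,A,I,B,C,E,D,F,G]
After op 6 (rotate(-2)): offset=5, physical=[I,B,C,E,D,F,G,p,A], logical=[F,G,p,A,I,B,C,E,D]
After op 7 (rotate(-2)): offset=3, physical=[I,B,C,E,D,F,G,p,A], logical=[E,D,F,G,p,A,I,B,C]

Answer: I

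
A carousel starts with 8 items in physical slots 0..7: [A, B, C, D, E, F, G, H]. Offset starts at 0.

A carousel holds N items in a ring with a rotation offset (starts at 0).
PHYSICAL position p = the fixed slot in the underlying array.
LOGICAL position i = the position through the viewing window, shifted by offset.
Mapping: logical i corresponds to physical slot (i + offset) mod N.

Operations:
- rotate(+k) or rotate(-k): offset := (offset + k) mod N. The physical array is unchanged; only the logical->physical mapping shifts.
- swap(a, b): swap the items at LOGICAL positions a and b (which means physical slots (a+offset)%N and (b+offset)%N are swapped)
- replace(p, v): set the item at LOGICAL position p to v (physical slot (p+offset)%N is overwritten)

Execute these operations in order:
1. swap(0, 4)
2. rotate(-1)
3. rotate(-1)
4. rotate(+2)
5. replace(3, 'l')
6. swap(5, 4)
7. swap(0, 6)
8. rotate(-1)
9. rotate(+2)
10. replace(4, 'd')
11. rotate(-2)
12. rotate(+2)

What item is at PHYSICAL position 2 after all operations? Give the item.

Answer: C

Derivation:
After op 1 (swap(0, 4)): offset=0, physical=[E,B,C,D,A,F,G,H], logical=[E,B,C,D,A,F,G,H]
After op 2 (rotate(-1)): offset=7, physical=[E,B,C,D,A,F,G,H], logical=[H,E,B,C,D,A,F,G]
After op 3 (rotate(-1)): offset=6, physical=[E,B,C,D,A,F,G,H], logical=[G,H,E,B,C,D,A,F]
After op 4 (rotate(+2)): offset=0, physical=[E,B,C,D,A,F,G,H], logical=[E,B,C,D,A,F,G,H]
After op 5 (replace(3, 'l')): offset=0, physical=[E,B,C,l,A,F,G,H], logical=[E,B,C,l,A,F,G,H]
After op 6 (swap(5, 4)): offset=0, physical=[E,B,C,l,F,A,G,H], logical=[E,B,C,l,F,A,G,H]
After op 7 (swap(0, 6)): offset=0, physical=[G,B,C,l,F,A,E,H], logical=[G,B,C,l,F,A,E,H]
After op 8 (rotate(-1)): offset=7, physical=[G,B,C,l,F,A,E,H], logical=[H,G,B,C,l,F,A,E]
After op 9 (rotate(+2)): offset=1, physical=[G,B,C,l,F,A,E,H], logical=[B,C,l,F,A,E,H,G]
After op 10 (replace(4, 'd')): offset=1, physical=[G,B,C,l,F,d,E,H], logical=[B,C,l,F,d,E,H,G]
After op 11 (rotate(-2)): offset=7, physical=[G,B,C,l,F,d,E,H], logical=[H,G,B,C,l,F,d,E]
After op 12 (rotate(+2)): offset=1, physical=[G,B,C,l,F,d,E,H], logical=[B,C,l,F,d,E,H,G]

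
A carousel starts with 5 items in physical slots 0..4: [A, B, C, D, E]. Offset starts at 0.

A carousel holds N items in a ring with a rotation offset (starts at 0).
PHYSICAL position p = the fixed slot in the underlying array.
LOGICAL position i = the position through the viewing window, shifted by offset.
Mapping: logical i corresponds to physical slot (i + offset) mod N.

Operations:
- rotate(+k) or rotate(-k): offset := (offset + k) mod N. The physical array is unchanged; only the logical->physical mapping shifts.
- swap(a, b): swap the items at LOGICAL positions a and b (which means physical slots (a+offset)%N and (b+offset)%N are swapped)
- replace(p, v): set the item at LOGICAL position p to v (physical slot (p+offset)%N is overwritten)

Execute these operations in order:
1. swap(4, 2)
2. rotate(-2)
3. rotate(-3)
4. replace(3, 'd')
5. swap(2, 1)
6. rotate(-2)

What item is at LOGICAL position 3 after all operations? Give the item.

After op 1 (swap(4, 2)): offset=0, physical=[A,B,E,D,C], logical=[A,B,E,D,C]
After op 2 (rotate(-2)): offset=3, physical=[A,B,E,D,C], logical=[D,C,A,B,E]
After op 3 (rotate(-3)): offset=0, physical=[A,B,E,D,C], logical=[A,B,E,D,C]
After op 4 (replace(3, 'd')): offset=0, physical=[A,B,E,d,C], logical=[A,B,E,d,C]
After op 5 (swap(2, 1)): offset=0, physical=[A,E,B,d,C], logical=[A,E,B,d,C]
After op 6 (rotate(-2)): offset=3, physical=[A,E,B,d,C], logical=[d,C,A,E,B]

Answer: E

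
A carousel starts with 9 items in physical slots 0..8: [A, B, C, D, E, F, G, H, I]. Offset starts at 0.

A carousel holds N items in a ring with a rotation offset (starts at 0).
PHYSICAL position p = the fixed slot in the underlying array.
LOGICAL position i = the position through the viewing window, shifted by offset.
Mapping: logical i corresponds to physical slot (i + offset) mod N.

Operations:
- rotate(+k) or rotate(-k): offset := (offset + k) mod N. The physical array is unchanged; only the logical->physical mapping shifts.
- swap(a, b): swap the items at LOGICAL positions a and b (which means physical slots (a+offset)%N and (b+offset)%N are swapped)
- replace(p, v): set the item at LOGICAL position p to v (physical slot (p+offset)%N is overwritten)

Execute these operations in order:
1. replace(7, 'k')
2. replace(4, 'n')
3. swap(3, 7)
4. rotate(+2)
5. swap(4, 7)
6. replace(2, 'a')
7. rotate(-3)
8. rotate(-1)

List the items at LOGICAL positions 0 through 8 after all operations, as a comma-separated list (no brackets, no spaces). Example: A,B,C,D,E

After op 1 (replace(7, 'k')): offset=0, physical=[A,B,C,D,E,F,G,k,I], logical=[A,B,C,D,E,F,G,k,I]
After op 2 (replace(4, 'n')): offset=0, physical=[A,B,C,D,n,F,G,k,I], logical=[A,B,C,D,n,F,G,k,I]
After op 3 (swap(3, 7)): offset=0, physical=[A,B,C,k,n,F,G,D,I], logical=[A,B,C,k,n,F,G,D,I]
After op 4 (rotate(+2)): offset=2, physical=[A,B,C,k,n,F,G,D,I], logical=[C,k,n,F,G,D,I,A,B]
After op 5 (swap(4, 7)): offset=2, physical=[G,B,C,k,n,F,A,D,I], logical=[C,k,n,F,A,D,I,G,B]
After op 6 (replace(2, 'a')): offset=2, physical=[G,B,C,k,a,F,A,D,I], logical=[C,k,a,F,A,D,I,G,B]
After op 7 (rotate(-3)): offset=8, physical=[G,B,C,k,a,F,A,D,I], logical=[I,G,B,C,k,a,F,A,D]
After op 8 (rotate(-1)): offset=7, physical=[G,B,C,k,a,F,A,D,I], logical=[D,I,G,B,C,k,a,F,A]

Answer: D,I,G,B,C,k,a,F,A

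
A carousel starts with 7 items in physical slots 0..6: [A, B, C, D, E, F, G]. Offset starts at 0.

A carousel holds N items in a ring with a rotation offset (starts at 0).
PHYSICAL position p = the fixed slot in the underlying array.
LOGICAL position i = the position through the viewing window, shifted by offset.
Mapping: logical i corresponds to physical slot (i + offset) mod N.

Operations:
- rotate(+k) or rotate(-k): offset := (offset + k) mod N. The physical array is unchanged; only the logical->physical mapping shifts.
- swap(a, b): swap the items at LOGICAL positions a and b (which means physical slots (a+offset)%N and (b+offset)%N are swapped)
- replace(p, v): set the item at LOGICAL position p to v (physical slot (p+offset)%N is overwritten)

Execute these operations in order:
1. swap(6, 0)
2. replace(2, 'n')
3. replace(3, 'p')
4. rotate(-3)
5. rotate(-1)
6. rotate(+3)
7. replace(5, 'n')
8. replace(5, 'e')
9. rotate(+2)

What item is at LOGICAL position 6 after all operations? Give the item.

Answer: G

Derivation:
After op 1 (swap(6, 0)): offset=0, physical=[G,B,C,D,E,F,A], logical=[G,B,C,D,E,F,A]
After op 2 (replace(2, 'n')): offset=0, physical=[G,B,n,D,E,F,A], logical=[G,B,n,D,E,F,A]
After op 3 (replace(3, 'p')): offset=0, physical=[G,B,n,p,E,F,A], logical=[G,B,n,p,E,F,A]
After op 4 (rotate(-3)): offset=4, physical=[G,B,n,p,E,F,A], logical=[E,F,A,G,B,n,p]
After op 5 (rotate(-1)): offset=3, physical=[G,B,n,p,E,F,A], logical=[p,E,F,A,G,B,n]
After op 6 (rotate(+3)): offset=6, physical=[G,B,n,p,E,F,A], logical=[A,G,B,n,p,E,F]
After op 7 (replace(5, 'n')): offset=6, physical=[G,B,n,p,n,F,A], logical=[A,G,B,n,p,n,F]
After op 8 (replace(5, 'e')): offset=6, physical=[G,B,n,p,e,F,A], logical=[A,G,B,n,p,e,F]
After op 9 (rotate(+2)): offset=1, physical=[G,B,n,p,e,F,A], logical=[B,n,p,e,F,A,G]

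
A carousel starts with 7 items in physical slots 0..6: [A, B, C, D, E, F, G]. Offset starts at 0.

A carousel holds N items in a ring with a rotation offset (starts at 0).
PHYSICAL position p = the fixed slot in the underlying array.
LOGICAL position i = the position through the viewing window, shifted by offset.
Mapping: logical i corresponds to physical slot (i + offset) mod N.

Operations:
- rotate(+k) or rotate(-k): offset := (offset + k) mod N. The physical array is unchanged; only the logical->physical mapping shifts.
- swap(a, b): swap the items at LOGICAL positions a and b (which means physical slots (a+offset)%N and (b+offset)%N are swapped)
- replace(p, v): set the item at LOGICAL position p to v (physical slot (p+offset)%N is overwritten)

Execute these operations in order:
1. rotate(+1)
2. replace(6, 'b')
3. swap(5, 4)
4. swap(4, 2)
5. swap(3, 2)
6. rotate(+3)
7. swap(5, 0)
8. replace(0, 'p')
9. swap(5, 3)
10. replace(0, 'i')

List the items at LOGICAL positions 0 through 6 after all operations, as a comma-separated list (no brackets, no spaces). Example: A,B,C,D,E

After op 1 (rotate(+1)): offset=1, physical=[A,B,C,D,E,F,G], logical=[B,C,D,E,F,G,A]
After op 2 (replace(6, 'b')): offset=1, physical=[b,B,C,D,E,F,G], logical=[B,C,D,E,F,G,b]
After op 3 (swap(5, 4)): offset=1, physical=[b,B,C,D,E,G,F], logical=[B,C,D,E,G,F,b]
After op 4 (swap(4, 2)): offset=1, physical=[b,B,C,G,E,D,F], logical=[B,C,G,E,D,F,b]
After op 5 (swap(3, 2)): offset=1, physical=[b,B,C,E,G,D,F], logical=[B,C,E,G,D,F,b]
After op 6 (rotate(+3)): offset=4, physical=[b,B,C,E,G,D,F], logical=[G,D,F,b,B,C,E]
After op 7 (swap(5, 0)): offset=4, physical=[b,B,G,E,C,D,F], logical=[C,D,F,b,B,G,E]
After op 8 (replace(0, 'p')): offset=4, physical=[b,B,G,E,p,D,F], logical=[p,D,F,b,B,G,E]
After op 9 (swap(5, 3)): offset=4, physical=[G,B,b,E,p,D,F], logical=[p,D,F,G,B,b,E]
After op 10 (replace(0, 'i')): offset=4, physical=[G,B,b,E,i,D,F], logical=[i,D,F,G,B,b,E]

Answer: i,D,F,G,B,b,E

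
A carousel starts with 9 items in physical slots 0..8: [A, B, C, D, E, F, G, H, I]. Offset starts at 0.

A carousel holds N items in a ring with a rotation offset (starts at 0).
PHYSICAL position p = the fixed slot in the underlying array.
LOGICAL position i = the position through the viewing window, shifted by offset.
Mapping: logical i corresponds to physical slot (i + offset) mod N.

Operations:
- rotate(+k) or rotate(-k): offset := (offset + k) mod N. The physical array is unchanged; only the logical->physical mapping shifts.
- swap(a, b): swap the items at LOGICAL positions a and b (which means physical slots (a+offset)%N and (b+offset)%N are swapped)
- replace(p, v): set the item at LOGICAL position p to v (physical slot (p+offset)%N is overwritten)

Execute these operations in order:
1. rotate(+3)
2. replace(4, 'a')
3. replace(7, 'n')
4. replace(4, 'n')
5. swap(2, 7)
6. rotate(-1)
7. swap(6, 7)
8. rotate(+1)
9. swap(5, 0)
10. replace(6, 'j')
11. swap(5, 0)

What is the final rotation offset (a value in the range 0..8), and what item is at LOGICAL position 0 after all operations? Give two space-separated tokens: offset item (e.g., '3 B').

Answer: 3 D

Derivation:
After op 1 (rotate(+3)): offset=3, physical=[A,B,C,D,E,F,G,H,I], logical=[D,E,F,G,H,I,A,B,C]
After op 2 (replace(4, 'a')): offset=3, physical=[A,B,C,D,E,F,G,a,I], logical=[D,E,F,G,a,I,A,B,C]
After op 3 (replace(7, 'n')): offset=3, physical=[A,n,C,D,E,F,G,a,I], logical=[D,E,F,G,a,I,A,n,C]
After op 4 (replace(4, 'n')): offset=3, physical=[A,n,C,D,E,F,G,n,I], logical=[D,E,F,G,n,I,A,n,C]
After op 5 (swap(2, 7)): offset=3, physical=[A,F,C,D,E,n,G,n,I], logical=[D,E,n,G,n,I,A,F,C]
After op 6 (rotate(-1)): offset=2, physical=[A,F,C,D,E,n,G,n,I], logical=[C,D,E,n,G,n,I,A,F]
After op 7 (swap(6, 7)): offset=2, physical=[I,F,C,D,E,n,G,n,A], logical=[C,D,E,n,G,n,A,I,F]
After op 8 (rotate(+1)): offset=3, physical=[I,F,C,D,E,n,G,n,A], logical=[D,E,n,G,n,A,I,F,C]
After op 9 (swap(5, 0)): offset=3, physical=[I,F,C,A,E,n,G,n,D], logical=[A,E,n,G,n,D,I,F,C]
After op 10 (replace(6, 'j')): offset=3, physical=[j,F,C,A,E,n,G,n,D], logical=[A,E,n,G,n,D,j,F,C]
After op 11 (swap(5, 0)): offset=3, physical=[j,F,C,D,E,n,G,n,A], logical=[D,E,n,G,n,A,j,F,C]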